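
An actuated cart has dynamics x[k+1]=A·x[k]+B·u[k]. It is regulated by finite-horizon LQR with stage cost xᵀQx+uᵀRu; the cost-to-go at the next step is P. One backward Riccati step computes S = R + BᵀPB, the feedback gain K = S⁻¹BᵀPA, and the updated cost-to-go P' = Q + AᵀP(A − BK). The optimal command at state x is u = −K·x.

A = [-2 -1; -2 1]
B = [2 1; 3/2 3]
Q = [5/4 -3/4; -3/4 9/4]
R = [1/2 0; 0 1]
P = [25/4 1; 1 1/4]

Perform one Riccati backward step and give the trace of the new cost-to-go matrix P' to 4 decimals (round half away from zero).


BᵀP = [14.0000 2.3750; 9.2500 1.7500]
S = R + BᵀPB = [1/2 0; 0 1] + [31.5625 21.1250; 21.1250 14.5000] = [32.0625 21.1250; 21.1250 15.5000]
BᵀPA = [-32.7500 -11.6250; -22.0000 -7.5000]
K = S⁻¹·BᵀPA = [-0.8456 -0.4290; -0.2669 0.1008]
A−BK = [-0.0419 -0.2428; 0.0690 1.3411]
AᵀP(A−BK) = [0.4351 0.1683; 0.1683 0.2690]
P' = Q + AᵀP(A−BK) = [1.6851 -0.5817; -0.5817 2.5190]
tr(P') = 4.2042

4.2042


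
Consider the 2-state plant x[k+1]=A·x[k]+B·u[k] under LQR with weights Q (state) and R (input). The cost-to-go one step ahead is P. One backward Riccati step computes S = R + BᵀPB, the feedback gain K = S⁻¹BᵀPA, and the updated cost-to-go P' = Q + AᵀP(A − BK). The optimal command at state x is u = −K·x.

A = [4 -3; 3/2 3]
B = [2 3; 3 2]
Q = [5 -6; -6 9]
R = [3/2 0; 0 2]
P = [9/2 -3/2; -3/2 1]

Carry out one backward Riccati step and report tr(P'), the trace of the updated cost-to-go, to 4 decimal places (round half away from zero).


BᵀP = [4.5000 0.0000; 10.5000 -2.5000]
S = R + BᵀPB = [3/2 0; 0 2] + [9.0000 13.5000; 13.5000 26.5000] = [10.5000 13.5000; 13.5000 28.5000]
BᵀPA = [18.0000 -13.5000; 38.2500 -39.0000]
K = S⁻¹·BᵀPA = [-0.0288 1.2115; 1.3558 -1.9423]
A−BK = [-0.0096 0.4038; -1.1250 3.2500]
AᵀP(A−BK) = [4.9111 -8.2644; -8.2644 17.1058]
P' = Q + AᵀP(A−BK) = [9.9111 -14.2644; -14.2644 26.1058]
tr(P') = 36.0168

36.0168


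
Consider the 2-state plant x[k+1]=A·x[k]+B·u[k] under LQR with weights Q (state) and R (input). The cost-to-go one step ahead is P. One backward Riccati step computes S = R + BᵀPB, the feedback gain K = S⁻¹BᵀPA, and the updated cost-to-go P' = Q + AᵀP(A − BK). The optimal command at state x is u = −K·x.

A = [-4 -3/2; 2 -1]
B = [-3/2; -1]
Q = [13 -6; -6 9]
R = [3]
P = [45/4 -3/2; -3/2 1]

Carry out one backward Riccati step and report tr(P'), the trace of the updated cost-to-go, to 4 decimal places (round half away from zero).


BᵀP = [-15.3750 1.2500]
S = R + BᵀPB = [3] + [21.8125] = [24.8125]
BᵀPA = [64.0000 21.8125]
K = S⁻¹·BᵀPA = [2.5793 0.8791]
A−BK = [-0.1310 -0.1814; 4.5793 -0.1209]
AᵀP(A−BK) = [42.9219 7.7380; 7.7380 2.6373]
P' = Q + AᵀP(A−BK) = [55.9219 1.7380; 1.7380 11.6373]
tr(P') = 67.5592

67.5592


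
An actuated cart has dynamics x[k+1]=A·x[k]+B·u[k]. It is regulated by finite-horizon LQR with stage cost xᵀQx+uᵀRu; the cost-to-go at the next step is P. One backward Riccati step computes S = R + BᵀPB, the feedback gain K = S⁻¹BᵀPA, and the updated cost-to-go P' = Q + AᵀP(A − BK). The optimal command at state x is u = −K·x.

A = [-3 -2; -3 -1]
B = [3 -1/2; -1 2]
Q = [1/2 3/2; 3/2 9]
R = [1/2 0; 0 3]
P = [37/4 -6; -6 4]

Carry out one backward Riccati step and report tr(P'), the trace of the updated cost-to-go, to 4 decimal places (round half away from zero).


BᵀP = [33.7500 -22.0000; -16.6250 11.0000]
S = R + BᵀPB = [1/2 0; 0 3] + [123.2500 -60.8750; -60.8750 30.3125] = [123.7500 -60.8750; -60.8750 33.3125]
BᵀPA = [-35.2500 -45.5000; 16.8750 22.2500]
K = S⁻¹·BᵀPA = [-0.3528 -0.3870; -0.1382 -0.0393]
A−BK = [-2.0107 -0.8586; -3.0765 -1.3084]
AᵀP(A−BK) = [1.1448 0.5211; 0.5211 0.2655]
P' = Q + AᵀP(A−BK) = [1.6448 2.0211; 2.0211 9.2655]
tr(P') = 10.9103

10.9103


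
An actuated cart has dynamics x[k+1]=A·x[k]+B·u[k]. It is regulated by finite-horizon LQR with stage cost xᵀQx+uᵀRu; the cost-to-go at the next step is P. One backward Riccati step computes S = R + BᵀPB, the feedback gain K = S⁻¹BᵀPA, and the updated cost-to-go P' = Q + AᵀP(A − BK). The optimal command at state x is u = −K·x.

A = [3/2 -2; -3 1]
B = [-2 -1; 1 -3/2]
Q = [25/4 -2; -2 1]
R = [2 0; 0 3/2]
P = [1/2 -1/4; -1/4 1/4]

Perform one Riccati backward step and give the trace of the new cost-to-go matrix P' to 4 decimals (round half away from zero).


BᵀP = [-1.2500 0.7500; -0.1250 -0.1250]
S = R + BᵀPB = [2 0; 0 3/2] + [3.2500 0.1250; 0.1250 0.3125] = [5.2500 0.1250; 0.1250 1.8125]
BᵀPA = [-4.1250 3.2500; 0.1875 0.1250]
K = S⁻¹·BᵀPA = [-0.7895 0.6184; 0.1579 0.0263]
A−BK = [0.0789 -0.7368; -1.9737 0.4211]
AᵀP(A−BK) = [2.3388 -1.5789; -1.5789 1.2368]
P' = Q + AᵀP(A−BK) = [8.5888 -3.5789; -3.5789 2.2368]
tr(P') = 10.8257

10.8257


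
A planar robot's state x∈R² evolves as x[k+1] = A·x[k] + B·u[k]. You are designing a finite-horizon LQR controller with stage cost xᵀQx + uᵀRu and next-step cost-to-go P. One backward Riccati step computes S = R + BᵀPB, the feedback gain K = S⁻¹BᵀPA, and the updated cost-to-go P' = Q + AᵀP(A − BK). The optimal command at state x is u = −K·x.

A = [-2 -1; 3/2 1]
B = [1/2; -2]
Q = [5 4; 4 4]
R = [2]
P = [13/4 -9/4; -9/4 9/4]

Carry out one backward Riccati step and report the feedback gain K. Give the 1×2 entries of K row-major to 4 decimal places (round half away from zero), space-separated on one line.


-1.2682 -0.7203

BᵀP = [6.1250 -5.6250]
S = R + BᵀPB = [2] + [14.3125] = [16.3125]
BᵀPA = [-20.6875 -11.7500]
K = S⁻¹·BᵀPA = [-1.2682 -0.7203]
A−BK = [-1.3659 -0.6398; -1.0364 -0.4406]
AᵀP(A−BK) = [5.3266 2.8487; 2.8487 1.5364]
P' = Q + AᵀP(A−BK) = [10.3266 6.8487; 6.8487 5.5364]
tr(P') = 15.8630


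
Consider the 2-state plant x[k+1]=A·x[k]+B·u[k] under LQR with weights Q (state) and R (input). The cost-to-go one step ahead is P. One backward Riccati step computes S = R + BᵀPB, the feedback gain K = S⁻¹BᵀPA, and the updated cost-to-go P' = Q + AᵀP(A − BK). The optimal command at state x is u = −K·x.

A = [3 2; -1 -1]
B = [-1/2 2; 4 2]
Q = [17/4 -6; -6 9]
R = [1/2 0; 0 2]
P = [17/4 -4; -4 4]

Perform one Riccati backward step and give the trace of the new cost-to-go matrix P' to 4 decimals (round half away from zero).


BᵀP = [-18.1250 18.0000; 0.5000 0.0000]
S = R + BᵀPB = [1/2 0; 0 2] + [81.0625 -0.2500; -0.2500 1.0000] = [81.5625 -0.2500; -0.2500 3.0000]
BᵀPA = [-72.3750 -54.2500; 1.5000 1.0000]
K = S⁻¹·BᵀPA = [-0.8861 -0.6643; 0.4262 0.2780]
A−BK = [1.7046 1.1119; 1.6919 1.1012]
AᵀP(A−BK) = [1.4829 1.0056; 1.0056 0.6847]
P' = Q + AᵀP(A−BK) = [5.7329 -4.9944; -4.9944 9.6847]
tr(P') = 15.4176

15.4176


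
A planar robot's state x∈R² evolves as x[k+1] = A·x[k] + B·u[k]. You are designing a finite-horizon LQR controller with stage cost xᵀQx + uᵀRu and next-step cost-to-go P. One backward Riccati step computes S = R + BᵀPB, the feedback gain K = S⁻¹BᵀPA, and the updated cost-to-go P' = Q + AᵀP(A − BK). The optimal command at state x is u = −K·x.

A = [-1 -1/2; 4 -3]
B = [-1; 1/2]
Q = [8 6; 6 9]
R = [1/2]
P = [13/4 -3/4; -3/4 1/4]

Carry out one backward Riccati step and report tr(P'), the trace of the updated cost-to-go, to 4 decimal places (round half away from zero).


BᵀP = [-3.6250 0.8750]
S = R + BᵀPB = [1/2] + [4.0625] = [4.5625]
BᵀPA = [7.1250 -0.8125]
K = S⁻¹·BᵀPA = [1.5616 -0.1781]
A−BK = [0.5616 -0.6781; 3.2192 -2.9110]
AᵀP(A−BK) = [2.1233 -0.8562; -0.8562 0.6678]
P' = Q + AᵀP(A−BK) = [10.1233 5.1438; 5.1438 9.6678]
tr(P') = 19.7911

19.7911


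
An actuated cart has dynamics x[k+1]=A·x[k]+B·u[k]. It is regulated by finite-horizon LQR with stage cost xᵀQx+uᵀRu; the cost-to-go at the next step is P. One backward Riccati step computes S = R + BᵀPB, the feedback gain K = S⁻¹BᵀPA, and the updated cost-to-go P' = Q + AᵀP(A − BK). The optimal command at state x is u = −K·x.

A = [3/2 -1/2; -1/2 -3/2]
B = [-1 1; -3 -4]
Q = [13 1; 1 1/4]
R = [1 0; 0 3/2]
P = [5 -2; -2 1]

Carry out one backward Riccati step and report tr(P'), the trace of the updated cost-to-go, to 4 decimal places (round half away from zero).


BᵀP = [1.0000 -1.0000; 13.0000 -6.0000]
S = R + BᵀPB = [1 0; 0 3/2] + [2.0000 5.0000; 5.0000 37.0000] = [3.0000 5.0000; 5.0000 38.5000]
BᵀPA = [2.0000 1.0000; 22.5000 2.5000]
K = S⁻¹·BᵀPA = [-0.3923 0.2873; 0.6354 0.0276]
A−BK = [0.4724 -0.2403; 0.8646 -0.5276]
AᵀP(A−BK) = [0.9890 -0.1961; -0.1961 0.1436]
P' = Q + AᵀP(A−BK) = [13.9890 0.8039; 0.8039 0.3936]
tr(P') = 14.3826

14.3826


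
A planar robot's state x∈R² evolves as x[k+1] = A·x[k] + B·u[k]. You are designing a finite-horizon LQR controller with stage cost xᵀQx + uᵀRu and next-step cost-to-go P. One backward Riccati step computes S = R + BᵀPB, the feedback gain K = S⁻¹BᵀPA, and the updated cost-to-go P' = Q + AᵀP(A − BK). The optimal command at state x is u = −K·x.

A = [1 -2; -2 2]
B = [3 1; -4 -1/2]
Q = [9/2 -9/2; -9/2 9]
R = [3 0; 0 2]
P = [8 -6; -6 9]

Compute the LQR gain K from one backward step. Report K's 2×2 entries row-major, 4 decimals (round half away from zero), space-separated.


0.4471 -0.4981 -0.0840 -0.3091

BᵀP = [48.0000 -54.0000; 11.0000 -10.5000]
S = R + BᵀPB = [3 0; 0 2] + [360.0000 75.0000; 75.0000 16.2500] = [363.0000 75.0000; 75.0000 18.2500]
BᵀPA = [156.0000 -204.0000; 32.0000 -43.0000]
K = S⁻¹·BᵀPA = [0.4471 -0.4981; -0.0840 -0.3091]
A−BK = [-0.2573 -0.1965; -0.2536 -0.1470]
AᵀP(A−BK) = [0.9392 -0.4021; -0.4021 1.0923]
P' = Q + AᵀP(A−BK) = [5.4392 -4.9021; -4.9021 10.0923]
tr(P') = 15.5315


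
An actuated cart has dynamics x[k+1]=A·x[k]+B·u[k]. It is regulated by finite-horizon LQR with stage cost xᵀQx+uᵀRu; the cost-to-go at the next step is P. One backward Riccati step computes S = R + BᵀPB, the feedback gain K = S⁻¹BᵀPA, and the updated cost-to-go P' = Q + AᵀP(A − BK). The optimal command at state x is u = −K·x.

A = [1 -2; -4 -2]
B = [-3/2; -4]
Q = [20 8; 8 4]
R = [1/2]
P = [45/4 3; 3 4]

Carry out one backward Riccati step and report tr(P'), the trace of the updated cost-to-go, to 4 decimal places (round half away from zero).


BᵀP = [-28.8750 -20.5000]
S = R + BᵀPB = [1/2] + [125.3125] = [125.8125]
BᵀPA = [53.1250 98.7500]
K = S⁻¹·BᵀPA = [0.4223 0.7849]
A−BK = [1.6334 -0.8227; -2.3110 1.1396]
AᵀP(A−BK) = [28.8177 -14.1977; -14.1977 7.4913]
P' = Q + AᵀP(A−BK) = [48.8177 -6.1977; -6.1977 11.4913]
tr(P') = 60.3090

60.3090


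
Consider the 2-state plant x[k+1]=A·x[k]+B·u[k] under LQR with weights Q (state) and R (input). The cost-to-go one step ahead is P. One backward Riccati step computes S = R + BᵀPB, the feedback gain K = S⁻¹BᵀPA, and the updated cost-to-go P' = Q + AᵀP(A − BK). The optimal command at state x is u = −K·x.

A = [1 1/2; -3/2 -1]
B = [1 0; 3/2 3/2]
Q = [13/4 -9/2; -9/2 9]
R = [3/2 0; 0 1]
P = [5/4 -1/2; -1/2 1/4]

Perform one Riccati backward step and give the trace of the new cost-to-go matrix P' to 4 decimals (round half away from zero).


BᵀP = [0.5000 -0.1250; -0.7500 0.3750]
S = R + BᵀPB = [3/2 0; 0 1] + [0.3125 -0.1875; -0.1875 0.5625] = [1.8125 -0.1875; -0.1875 1.5625]
BᵀPA = [0.6875 0.3750; -1.3125 -0.7500]
K = S⁻¹·BᵀPA = [0.2961 0.1592; -0.8045 -0.4609]
A−BK = [0.7039 0.3408; -0.7374 -0.5475]
AᵀP(A−BK) = [2.0531 1.1606; 1.1606 0.6571]
P' = Q + AᵀP(A−BK) = [5.3031 -3.3394; -3.3394 9.6571]
tr(P') = 14.9602

14.9602


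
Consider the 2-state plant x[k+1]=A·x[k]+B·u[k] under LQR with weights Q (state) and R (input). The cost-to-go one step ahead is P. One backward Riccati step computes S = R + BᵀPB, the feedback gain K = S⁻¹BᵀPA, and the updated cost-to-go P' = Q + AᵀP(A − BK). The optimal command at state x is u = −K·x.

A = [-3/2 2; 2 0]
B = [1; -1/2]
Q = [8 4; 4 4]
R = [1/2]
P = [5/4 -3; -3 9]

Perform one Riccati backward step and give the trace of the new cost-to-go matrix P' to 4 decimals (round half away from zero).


BᵀP = [2.7500 -7.5000]
S = R + BᵀPB = [1/2] + [6.5000] = [7.0000]
BᵀPA = [-19.1250 5.5000]
K = S⁻¹·BᵀPA = [-2.7321 0.7857]
A−BK = [1.2321 1.2143; 0.6339 0.3929]
AᵀP(A−BK) = [4.5603 -0.7232; -0.7232 0.6786]
P' = Q + AᵀP(A−BK) = [12.5603 3.2768; 3.2768 4.6786]
tr(P') = 17.2388

17.2388


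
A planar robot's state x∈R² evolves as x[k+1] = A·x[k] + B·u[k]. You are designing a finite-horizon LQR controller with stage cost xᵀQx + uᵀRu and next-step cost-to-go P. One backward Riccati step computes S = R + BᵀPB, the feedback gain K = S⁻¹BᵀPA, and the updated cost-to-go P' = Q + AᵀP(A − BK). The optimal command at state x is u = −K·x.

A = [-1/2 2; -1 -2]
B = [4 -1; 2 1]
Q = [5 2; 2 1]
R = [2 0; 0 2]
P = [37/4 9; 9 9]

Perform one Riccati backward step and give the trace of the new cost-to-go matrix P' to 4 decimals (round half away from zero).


BᵀP = [55.0000 54.0000; -0.2500 0.0000]
S = R + BᵀPB = [2 0; 0 2] + [328.0000 -1.0000; -1.0000 0.2500] = [330.0000 -1.0000; -1.0000 2.2500]
BᵀPA = [-81.5000 2.0000; 0.1250 -0.5000]
K = S⁻¹·BᵀPA = [-0.2471 0.0054; -0.0543 -0.2198]
A−BK = [0.4343 1.7586; -0.4514 -1.7910]
AᵀP(A−BK) = [0.1778 0.2171; 0.2171 0.8793]
P' = Q + AᵀP(A−BK) = [5.1778 2.2171; 2.2171 1.8793]
tr(P') = 7.0571

7.0571


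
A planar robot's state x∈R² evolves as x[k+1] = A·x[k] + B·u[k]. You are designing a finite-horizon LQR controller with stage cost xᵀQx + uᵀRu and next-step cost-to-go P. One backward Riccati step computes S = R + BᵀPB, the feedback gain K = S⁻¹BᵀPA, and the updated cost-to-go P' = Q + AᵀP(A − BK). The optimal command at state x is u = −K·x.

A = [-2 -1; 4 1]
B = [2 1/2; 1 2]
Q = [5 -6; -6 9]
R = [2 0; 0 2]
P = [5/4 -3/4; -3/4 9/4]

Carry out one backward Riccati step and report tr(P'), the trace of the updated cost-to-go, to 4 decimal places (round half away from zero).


30.3883

BᵀP = [1.7500 0.7500; -0.8750 4.1250]
S = R + BᵀPB = [2 0; 0 2] + [4.2500 2.3750; 2.3750 7.8125] = [6.2500 2.3750; 2.3750 9.8125]
BᵀPA = [-0.5000 -1.0000; 18.2500 5.0000]
K = S⁻¹·BᵀPA = [-0.8664 -0.3895; 2.0696 0.6038]
A−BK = [-1.3019 -0.5230; 0.7273 0.1818]
AᵀP(A−BK) = [14.7969 4.7856; 4.7856 1.5915]
P' = Q + AᵀP(A−BK) = [19.7969 -1.2144; -1.2144 10.5915]
tr(P') = 30.3883


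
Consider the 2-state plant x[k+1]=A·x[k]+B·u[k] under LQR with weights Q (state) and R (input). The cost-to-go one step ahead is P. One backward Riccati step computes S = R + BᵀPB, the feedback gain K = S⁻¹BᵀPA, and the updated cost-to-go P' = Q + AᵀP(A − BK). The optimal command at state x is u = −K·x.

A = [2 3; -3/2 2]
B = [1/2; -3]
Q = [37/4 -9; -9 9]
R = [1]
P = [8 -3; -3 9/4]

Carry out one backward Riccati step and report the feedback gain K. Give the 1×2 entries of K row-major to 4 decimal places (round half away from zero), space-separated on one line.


BᵀP = [13.0000 -8.2500]
S = R + BᵀPB = [1] + [31.2500] = [32.2500]
BᵀPA = [38.3750 22.5000]
K = S⁻¹·BᵀPA = [1.1899 0.6977]
A−BK = [1.4050 2.6512; 2.0698 4.0930]
AᵀP(A−BK) = [9.3992 15.9767; 15.9767 29.3023]
P' = Q + AᵀP(A−BK) = [18.6492 6.9767; 6.9767 38.3023]
tr(P') = 56.9516

1.1899 0.6977


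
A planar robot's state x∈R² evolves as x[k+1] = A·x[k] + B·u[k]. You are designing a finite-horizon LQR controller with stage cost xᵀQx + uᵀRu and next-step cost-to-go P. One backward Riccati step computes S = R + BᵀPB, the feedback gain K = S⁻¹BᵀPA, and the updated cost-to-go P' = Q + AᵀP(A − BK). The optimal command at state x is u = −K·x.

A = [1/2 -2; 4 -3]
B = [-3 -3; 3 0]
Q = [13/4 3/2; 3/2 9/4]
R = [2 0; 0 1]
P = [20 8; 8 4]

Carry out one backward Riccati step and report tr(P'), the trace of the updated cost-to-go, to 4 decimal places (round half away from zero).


13.7902

BᵀP = [-36.0000 -12.0000; -60.0000 -24.0000]
S = R + BᵀPB = [2 0; 0 1] + [72.0000 108.0000; 108.0000 180.0000] = [74.0000 108.0000; 108.0000 181.0000]
BᵀPA = [-66.0000 108.0000; -126.0000 192.0000]
K = S⁻¹·BᵀPA = [0.9607 -0.6867; -1.2694 1.4705]
A−BK = [-0.4260 0.3514; 1.1179 -0.9399]
AᵀP(A−BK) = [4.4659 -4.0370; -4.0370 3.8243]
P' = Q + AᵀP(A−BK) = [7.7159 -2.5370; -2.5370 6.0743]
tr(P') = 13.7902


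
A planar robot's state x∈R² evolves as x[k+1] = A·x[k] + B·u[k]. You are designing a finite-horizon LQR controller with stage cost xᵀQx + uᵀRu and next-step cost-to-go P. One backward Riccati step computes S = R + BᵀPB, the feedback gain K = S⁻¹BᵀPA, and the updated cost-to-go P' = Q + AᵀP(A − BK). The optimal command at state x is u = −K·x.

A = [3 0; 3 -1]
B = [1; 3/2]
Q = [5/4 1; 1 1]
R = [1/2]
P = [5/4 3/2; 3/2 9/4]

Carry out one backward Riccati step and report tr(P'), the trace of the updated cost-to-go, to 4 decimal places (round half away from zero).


BᵀP = [3.5000 4.8750]
S = R + BᵀPB = [1/2] + [10.8125] = [11.3125]
BᵀPA = [25.1250 -4.8750]
K = S⁻¹·BᵀPA = [2.2210 -0.4309]
A−BK = [0.7790 0.4309; -0.3315 -0.3536]
AᵀP(A−BK) = [2.6975 -0.4227; -0.4227 0.1492]
P' = Q + AᵀP(A−BK) = [3.9475 0.5773; 0.5773 1.1492]
tr(P') = 5.0967

5.0967


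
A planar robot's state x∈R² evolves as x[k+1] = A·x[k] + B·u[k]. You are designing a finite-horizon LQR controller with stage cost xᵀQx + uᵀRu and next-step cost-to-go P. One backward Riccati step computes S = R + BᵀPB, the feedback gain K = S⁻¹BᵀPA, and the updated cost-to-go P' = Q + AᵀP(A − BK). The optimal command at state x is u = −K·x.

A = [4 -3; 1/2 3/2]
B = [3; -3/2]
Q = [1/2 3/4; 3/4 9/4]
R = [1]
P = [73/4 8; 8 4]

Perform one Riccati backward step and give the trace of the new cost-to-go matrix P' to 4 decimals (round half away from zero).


BᵀP = [42.7500 18.0000]
S = R + BᵀPB = [1] + [101.2500] = [102.2500]
BᵀPA = [180.0000 -101.2500]
K = S⁻¹·BᵀPA = [1.7604 -0.9902]
A−BK = [-1.2812 -0.0293; 3.1406 0.0147]
AᵀP(A−BK) = [8.1296 -1.7604; -1.7604 0.9902]
P' = Q + AᵀP(A−BK) = [8.6296 -1.0104; -1.0104 3.2402]
tr(P') = 11.8698

11.8698


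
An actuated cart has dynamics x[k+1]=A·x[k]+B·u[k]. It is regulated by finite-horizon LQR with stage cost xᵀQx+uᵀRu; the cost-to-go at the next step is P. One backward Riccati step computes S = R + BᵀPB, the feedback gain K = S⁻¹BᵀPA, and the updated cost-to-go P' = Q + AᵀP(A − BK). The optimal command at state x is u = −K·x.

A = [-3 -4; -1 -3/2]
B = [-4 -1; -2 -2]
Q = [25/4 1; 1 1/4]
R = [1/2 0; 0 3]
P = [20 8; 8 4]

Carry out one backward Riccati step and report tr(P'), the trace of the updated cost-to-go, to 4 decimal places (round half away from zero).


7.4521

BᵀP = [-96.0000 -40.0000; -36.0000 -16.0000]
S = R + BᵀPB = [1/2 0; 0 3] + [464.0000 176.0000; 176.0000 68.0000] = [464.5000 176.0000; 176.0000 71.0000]
BᵀPA = [328.0000 444.0000; 124.0000 168.0000]
K = S⁻¹·BᵀPA = [0.7307 0.9763; -0.0649 -0.0539]
A−BK = [-0.1420 -0.1487; 0.3317 0.3448]
AᵀP(A−BK) = [0.3694 0.4607; 0.4607 0.5827]
P' = Q + AᵀP(A−BK) = [6.6194 1.4607; 1.4607 0.8327]
tr(P') = 7.4521


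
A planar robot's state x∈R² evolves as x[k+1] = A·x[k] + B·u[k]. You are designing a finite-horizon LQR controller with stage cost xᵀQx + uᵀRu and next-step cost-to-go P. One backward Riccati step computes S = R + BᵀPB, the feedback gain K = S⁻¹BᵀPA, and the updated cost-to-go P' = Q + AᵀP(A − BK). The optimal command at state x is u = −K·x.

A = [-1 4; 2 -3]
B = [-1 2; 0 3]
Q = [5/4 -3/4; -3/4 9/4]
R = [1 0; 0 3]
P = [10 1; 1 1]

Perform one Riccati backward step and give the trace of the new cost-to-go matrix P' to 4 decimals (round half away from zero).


27.3457

BᵀP = [-10.0000 -1.0000; 23.0000 5.0000]
S = R + BᵀPB = [1 0; 0 3] + [10.0000 -23.0000; -23.0000 61.0000] = [11.0000 -23.0000; -23.0000 64.0000]
BᵀPA = [8.0000 -37.0000; -13.0000 77.0000]
K = S⁻¹·BᵀPA = [1.2171 -3.4114; 0.2343 -0.0229]
A−BK = [-0.2514 0.6343; 1.2971 -2.9314]
AᵀP(A−BK) = [3.3086 -8.0057; -8.0057 20.5371]
P' = Q + AᵀP(A−BK) = [4.5586 -8.7557; -8.7557 22.7871]
tr(P') = 27.3457


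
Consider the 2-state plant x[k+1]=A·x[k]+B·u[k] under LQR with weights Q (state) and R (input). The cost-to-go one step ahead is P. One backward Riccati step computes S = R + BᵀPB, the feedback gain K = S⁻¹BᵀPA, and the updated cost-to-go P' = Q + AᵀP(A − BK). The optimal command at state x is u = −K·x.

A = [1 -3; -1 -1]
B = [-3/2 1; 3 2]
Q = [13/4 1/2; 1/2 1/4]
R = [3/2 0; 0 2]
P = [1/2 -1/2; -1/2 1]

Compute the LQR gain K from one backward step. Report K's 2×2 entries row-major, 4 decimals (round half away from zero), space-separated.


-0.3667 0.3000 -0.0167 -0.3500

BᵀP = [-2.2500 3.7500; -0.5000 1.5000]
S = R + BᵀPB = [3/2 0; 0 2] + [14.6250 5.2500; 5.2500 2.5000] = [16.1250 5.2500; 5.2500 4.5000]
BᵀPA = [-6.0000 3.0000; -2.0000 0.0000]
K = S⁻¹·BᵀPA = [-0.3667 0.3000; -0.0167 -0.3500]
A−BK = [0.4667 -2.2000; 0.1333 -1.2000]
AᵀP(A−BK) = [0.2667 -0.4000; -0.4000 1.6000]
P' = Q + AᵀP(A−BK) = [3.5167 0.1000; 0.1000 1.8500]
tr(P') = 5.3667


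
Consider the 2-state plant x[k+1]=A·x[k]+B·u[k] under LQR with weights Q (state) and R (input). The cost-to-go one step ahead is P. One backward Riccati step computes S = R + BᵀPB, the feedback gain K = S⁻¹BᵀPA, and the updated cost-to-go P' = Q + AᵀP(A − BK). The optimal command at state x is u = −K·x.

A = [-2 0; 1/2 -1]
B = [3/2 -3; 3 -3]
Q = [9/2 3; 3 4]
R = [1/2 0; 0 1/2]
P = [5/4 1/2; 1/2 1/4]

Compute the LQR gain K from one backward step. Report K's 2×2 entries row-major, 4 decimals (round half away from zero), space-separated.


BᵀP = [3.3750 1.5000; -5.2500 -2.2500]
S = R + BᵀPB = [1/2 0; 0 1/2] + [9.5625 -14.6250; -14.6250 22.5000] = [10.0625 -14.6250; -14.6250 23.0000]
BᵀPA = [-6.0000 -1.5000; 9.3750 2.2500]
K = S⁻¹·BᵀPA = [-0.0508 -0.0908; 0.3753 0.0401]
A−BK = [-0.7979 0.2565; 1.7783 -0.6073]
AᵀP(A−BK) = [0.2392 -0.0456; -0.0456 0.0236]
P' = Q + AᵀP(A−BK) = [4.7392 2.9544; 2.9544 4.0236]
tr(P') = 8.7628

-0.0508 -0.0908 0.3753 0.0401


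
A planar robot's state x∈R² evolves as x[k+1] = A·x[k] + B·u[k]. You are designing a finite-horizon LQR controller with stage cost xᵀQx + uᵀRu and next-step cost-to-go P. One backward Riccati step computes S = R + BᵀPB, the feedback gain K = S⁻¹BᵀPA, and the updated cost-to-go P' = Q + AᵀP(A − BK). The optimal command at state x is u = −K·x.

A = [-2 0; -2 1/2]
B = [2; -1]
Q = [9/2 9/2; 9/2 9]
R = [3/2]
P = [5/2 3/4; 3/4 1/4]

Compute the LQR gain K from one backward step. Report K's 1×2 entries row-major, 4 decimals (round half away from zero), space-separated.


-1.2571 0.0714

BᵀP = [4.2500 1.2500]
S = R + BᵀPB = [3/2] + [7.2500] = [8.7500]
BᵀPA = [-11.0000 0.6250]
K = S⁻¹·BᵀPA = [-1.2571 0.0714]
A−BK = [0.5143 -0.1429; -3.2571 0.5714]
AᵀP(A−BK) = [3.1714 -0.2143; -0.2143 0.0179]
P' = Q + AᵀP(A−BK) = [7.6714 4.2857; 4.2857 9.0179]
tr(P') = 16.6893


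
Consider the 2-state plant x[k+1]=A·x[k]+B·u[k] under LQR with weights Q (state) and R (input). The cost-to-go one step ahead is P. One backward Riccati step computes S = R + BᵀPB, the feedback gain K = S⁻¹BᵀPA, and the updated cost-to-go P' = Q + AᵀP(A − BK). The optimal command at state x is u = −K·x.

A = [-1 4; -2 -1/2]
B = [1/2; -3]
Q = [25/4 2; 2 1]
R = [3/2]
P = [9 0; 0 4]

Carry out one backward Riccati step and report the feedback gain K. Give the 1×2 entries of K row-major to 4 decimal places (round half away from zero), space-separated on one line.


BᵀP = [4.5000 -12.0000]
S = R + BᵀPB = [3/2] + [38.2500] = [39.7500]
BᵀPA = [19.5000 24.0000]
K = S⁻¹·BᵀPA = [0.4906 0.6038]
A−BK = [-1.2453 3.6981; -0.5283 1.3113]
AᵀP(A−BK) = [15.4340 -43.7736; -43.7736 130.5094]
P' = Q + AᵀP(A−BK) = [21.6840 -41.7736; -41.7736 131.5094]
tr(P') = 153.1934

0.4906 0.6038


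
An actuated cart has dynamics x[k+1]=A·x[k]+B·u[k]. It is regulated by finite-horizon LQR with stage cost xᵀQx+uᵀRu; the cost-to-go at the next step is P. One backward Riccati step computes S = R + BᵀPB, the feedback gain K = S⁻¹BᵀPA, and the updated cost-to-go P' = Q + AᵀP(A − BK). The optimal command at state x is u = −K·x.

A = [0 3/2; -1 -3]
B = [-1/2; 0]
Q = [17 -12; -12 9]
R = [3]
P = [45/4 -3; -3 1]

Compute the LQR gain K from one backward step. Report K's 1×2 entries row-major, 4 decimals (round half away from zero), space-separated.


-0.2581 -2.2258

BᵀP = [-5.6250 1.5000]
S = R + BᵀPB = [3] + [2.8125] = [5.8125]
BᵀPA = [-1.5000 -12.9375]
K = S⁻¹·BᵀPA = [-0.2581 -2.2258]
A−BK = [-0.1290 0.3871; -1.0000 -3.0000]
AᵀP(A−BK) = [0.6129 4.1613; 4.1613 32.5161]
P' = Q + AᵀP(A−BK) = [17.6129 -7.8387; -7.8387 41.5161]
tr(P') = 59.1290


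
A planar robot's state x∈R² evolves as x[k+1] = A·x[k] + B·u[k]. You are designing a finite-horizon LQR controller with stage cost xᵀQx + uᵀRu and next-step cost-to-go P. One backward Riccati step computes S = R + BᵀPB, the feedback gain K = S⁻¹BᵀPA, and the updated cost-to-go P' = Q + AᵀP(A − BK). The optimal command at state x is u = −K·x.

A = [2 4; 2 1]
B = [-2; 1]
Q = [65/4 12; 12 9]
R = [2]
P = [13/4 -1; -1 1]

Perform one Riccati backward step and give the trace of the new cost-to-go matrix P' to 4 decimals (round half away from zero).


BᵀP = [-7.5000 3.0000]
S = R + BᵀPB = [2] + [18.0000] = [20.0000]
BᵀPA = [-9.0000 -27.0000]
K = S⁻¹·BᵀPA = [-0.4500 -1.3500]
A−BK = [1.1000 1.3000; 2.4500 2.3500]
AᵀP(A−BK) = [4.9500 5.8500; 5.8500 8.5500]
P' = Q + AᵀP(A−BK) = [21.2000 17.8500; 17.8500 17.5500]
tr(P') = 38.7500

38.7500


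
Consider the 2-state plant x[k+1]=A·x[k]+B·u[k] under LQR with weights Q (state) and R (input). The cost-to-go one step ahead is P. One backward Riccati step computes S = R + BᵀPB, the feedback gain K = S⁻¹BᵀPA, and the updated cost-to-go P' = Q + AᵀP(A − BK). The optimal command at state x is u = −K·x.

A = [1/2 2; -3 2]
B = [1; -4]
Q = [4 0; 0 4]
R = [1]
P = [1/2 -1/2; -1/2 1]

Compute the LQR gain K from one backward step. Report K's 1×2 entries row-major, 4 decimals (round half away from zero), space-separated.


0.6860 -0.1860

BᵀP = [2.5000 -4.5000]
S = R + BᵀPB = [1] + [20.5000] = [21.5000]
BᵀPA = [14.7500 -4.0000]
K = S⁻¹·BᵀPA = [0.6860 -0.1860]
A−BK = [-0.1860 2.1860; -0.2558 1.2558]
AᵀP(A−BK) = [0.5058 -0.2558; -0.2558 1.2558]
P' = Q + AᵀP(A−BK) = [4.5058 -0.2558; -0.2558 5.2558]
tr(P') = 9.7616


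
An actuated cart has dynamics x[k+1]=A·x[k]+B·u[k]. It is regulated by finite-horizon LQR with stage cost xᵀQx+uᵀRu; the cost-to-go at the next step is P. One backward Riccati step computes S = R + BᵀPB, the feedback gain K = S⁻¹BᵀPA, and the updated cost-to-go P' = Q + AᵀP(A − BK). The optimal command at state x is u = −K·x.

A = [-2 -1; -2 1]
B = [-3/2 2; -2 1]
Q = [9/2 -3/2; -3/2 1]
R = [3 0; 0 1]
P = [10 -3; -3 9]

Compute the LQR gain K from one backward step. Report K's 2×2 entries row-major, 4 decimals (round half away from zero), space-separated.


BᵀP = [-9.0000 -13.5000; 17.0000 3.0000]
S = R + BᵀPB = [3 0; 0 1] + [40.5000 -31.5000; -31.5000 37.0000] = [43.5000 -31.5000; -31.5000 38.0000]
BᵀPA = [45.0000 -4.5000; -40.0000 -14.0000]
K = S⁻¹·BᵀPA = [0.6810 -0.9262; -0.4881 -1.1362]
A−BK = [-0.0023 -0.1169; -0.1498 0.2838]
AᵀP(A−BK) = [1.8297 -1.7684; -1.7684 4.9251]
P' = Q + AᵀP(A−BK) = [6.3297 -3.2684; -3.2684 5.9251]
tr(P') = 12.2548

0.6810 -0.9262 -0.4881 -1.1362


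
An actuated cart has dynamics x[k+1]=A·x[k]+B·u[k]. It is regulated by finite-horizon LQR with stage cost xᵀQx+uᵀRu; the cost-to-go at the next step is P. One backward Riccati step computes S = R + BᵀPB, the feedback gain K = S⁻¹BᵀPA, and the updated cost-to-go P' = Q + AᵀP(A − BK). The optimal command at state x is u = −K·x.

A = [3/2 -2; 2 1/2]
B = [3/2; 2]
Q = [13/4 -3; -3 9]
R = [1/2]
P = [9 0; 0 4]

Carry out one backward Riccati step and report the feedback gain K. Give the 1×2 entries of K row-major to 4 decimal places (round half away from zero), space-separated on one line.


BᵀP = [13.5000 8.0000]
S = R + BᵀPB = [1/2] + [36.2500] = [36.7500]
BᵀPA = [36.2500 -23.0000]
K = S⁻¹·BᵀPA = [0.9864 -0.6259]
A−BK = [0.0204 -1.0612; 0.0272 1.7517]
AᵀP(A−BK) = [0.4932 -0.3129; -0.3129 22.6054]
P' = Q + AᵀP(A−BK) = [3.7432 -3.3129; -3.3129 31.6054]
tr(P') = 35.3486

0.9864 -0.6259


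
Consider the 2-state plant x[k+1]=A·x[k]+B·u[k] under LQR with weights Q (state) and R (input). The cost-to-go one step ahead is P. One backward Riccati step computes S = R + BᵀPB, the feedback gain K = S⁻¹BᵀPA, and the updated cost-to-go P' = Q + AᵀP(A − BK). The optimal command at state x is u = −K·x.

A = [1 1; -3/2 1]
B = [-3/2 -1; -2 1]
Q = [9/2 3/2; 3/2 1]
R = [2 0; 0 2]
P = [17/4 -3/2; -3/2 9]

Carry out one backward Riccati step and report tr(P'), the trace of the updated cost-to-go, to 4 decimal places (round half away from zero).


BᵀP = [-3.3750 -15.7500; -5.7500 10.5000]
S = R + BᵀPB = [2 0; 0 2] + [36.5625 -12.3750; -12.3750 16.2500] = [38.5625 -12.3750; -12.3750 18.2500]
BᵀPA = [20.2500 -19.1250; -21.5000 4.7500]
K = S⁻¹·BᵀPA = [0.1880 -0.5271; -1.0506 -0.0972]
A−BK = [0.2313 0.1121; -0.0734 0.0429]
AᵀP(A−BK) = [2.6052 0.0854; 0.0854 0.6302]
P' = Q + AᵀP(A−BK) = [7.1052 1.5854; 1.5854 1.6302]
tr(P') = 8.7354

8.7354


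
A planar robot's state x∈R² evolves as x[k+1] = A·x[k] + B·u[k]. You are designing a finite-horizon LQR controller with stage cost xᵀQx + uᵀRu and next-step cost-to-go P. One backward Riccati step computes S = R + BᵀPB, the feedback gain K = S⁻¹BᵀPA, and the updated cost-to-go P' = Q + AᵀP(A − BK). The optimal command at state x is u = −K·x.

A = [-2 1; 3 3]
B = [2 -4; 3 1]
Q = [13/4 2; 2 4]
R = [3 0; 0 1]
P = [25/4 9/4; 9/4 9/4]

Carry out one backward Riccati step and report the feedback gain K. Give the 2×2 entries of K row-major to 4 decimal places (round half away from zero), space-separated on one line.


0.6000 0.8083 0.7590 0.1190

BᵀP = [19.2500 11.2500; -22.7500 -6.7500]
S = R + BᵀPB = [3 0; 0 1] + [72.2500 -65.7500; -65.7500 84.2500] = [75.2500 -65.7500; -65.7500 85.2500]
BᵀPA = [-4.7500 53.0000; 25.2500 -43.0000]
K = S⁻¹·BᵀPA = [0.6000 0.8083; 0.7590 0.1190]
A−BK = [-0.1642 -0.1405; 0.4410 0.4560]
AᵀP(A−BK) = [1.9363 1.8341; 1.8341 2.2772]
P' = Q + AᵀP(A−BK) = [5.1863 3.8341; 3.8341 6.2772]
tr(P') = 11.4636


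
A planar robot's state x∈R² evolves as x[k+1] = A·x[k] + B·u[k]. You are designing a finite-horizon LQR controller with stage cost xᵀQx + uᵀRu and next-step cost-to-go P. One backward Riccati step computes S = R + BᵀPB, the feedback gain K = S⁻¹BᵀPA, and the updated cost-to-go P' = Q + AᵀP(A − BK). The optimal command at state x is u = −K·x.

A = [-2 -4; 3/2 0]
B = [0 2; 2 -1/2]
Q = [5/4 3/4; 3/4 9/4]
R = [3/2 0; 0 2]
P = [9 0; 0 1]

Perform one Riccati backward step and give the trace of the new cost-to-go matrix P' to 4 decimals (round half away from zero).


13.5048

BᵀP = [0.0000 2.0000; 18.0000 -0.5000]
S = R + BᵀPB = [3/2 0; 0 2] + [4.0000 -1.0000; -1.0000 36.2500] = [5.5000 -1.0000; -1.0000 38.2500]
BᵀPA = [3.0000 0.0000; -36.7500 -72.0000]
K = S⁻¹·BᵀPA = [0.3725 -0.3439; -0.9510 -1.8913]
A−BK = [-0.0979 -0.2173; 0.2794 -0.2579]
AᵀP(A−BK) = [2.1815 3.5248; 3.5248 7.8233]
P' = Q + AᵀP(A−BK) = [3.4315 4.2748; 4.2748 10.0733]
tr(P') = 13.5048


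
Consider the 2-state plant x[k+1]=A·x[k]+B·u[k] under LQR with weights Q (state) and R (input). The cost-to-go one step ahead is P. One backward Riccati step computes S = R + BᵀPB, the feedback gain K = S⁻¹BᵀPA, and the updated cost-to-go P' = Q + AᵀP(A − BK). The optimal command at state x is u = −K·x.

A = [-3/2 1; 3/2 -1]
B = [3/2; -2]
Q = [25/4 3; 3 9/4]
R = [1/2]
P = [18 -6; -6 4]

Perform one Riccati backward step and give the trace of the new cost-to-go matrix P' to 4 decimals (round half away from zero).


BᵀP = [39.0000 -17.0000]
S = R + BᵀPB = [1/2] + [92.5000] = [93.0000]
BᵀPA = [-84.0000 56.0000]
K = S⁻¹·BᵀPA = [-0.9032 0.6022]
A−BK = [-0.1452 0.0968; -0.3065 0.2043]
AᵀP(A−BK) = [0.6290 -0.4194; -0.4194 0.2796]
P' = Q + AᵀP(A−BK) = [6.8790 2.5806; 2.5806 2.5296]
tr(P') = 9.4086

9.4086


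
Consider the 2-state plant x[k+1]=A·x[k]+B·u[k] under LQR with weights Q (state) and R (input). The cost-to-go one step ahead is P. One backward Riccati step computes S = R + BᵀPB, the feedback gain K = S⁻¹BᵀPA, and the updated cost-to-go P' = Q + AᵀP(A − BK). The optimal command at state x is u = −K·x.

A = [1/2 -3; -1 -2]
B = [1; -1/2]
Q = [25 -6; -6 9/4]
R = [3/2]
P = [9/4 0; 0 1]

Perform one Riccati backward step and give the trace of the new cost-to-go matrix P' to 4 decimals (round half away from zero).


44.1367

BᵀP = [2.2500 -0.5000]
S = R + BᵀPB = [3/2] + [2.5000] = [4.0000]
BᵀPA = [1.6250 -5.7500]
K = S⁻¹·BᵀPA = [0.4063 -1.4375]
A−BK = [0.0938 -1.5625; -0.7969 -2.7188]
AᵀP(A−BK) = [0.9023 0.9609; 0.9609 15.9844]
P' = Q + AᵀP(A−BK) = [25.9023 -5.0391; -5.0391 18.2344]
tr(P') = 44.1367


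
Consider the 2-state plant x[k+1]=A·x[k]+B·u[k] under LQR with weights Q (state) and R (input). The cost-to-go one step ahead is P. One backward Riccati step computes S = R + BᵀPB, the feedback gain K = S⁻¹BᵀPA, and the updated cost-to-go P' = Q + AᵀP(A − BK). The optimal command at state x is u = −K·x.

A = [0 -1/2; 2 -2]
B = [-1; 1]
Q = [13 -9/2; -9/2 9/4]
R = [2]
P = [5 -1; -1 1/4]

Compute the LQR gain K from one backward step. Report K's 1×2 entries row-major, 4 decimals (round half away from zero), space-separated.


0.2703 0.0541

BᵀP = [-6.0000 1.2500]
S = R + BᵀPB = [2] + [7.2500] = [9.2500]
BᵀPA = [2.5000 0.5000]
K = S⁻¹·BᵀPA = [0.2703 0.0541]
A−BK = [0.2703 -0.4459; 1.7297 -2.0541]
AᵀP(A−BK) = [0.3243 -0.1351; -0.1351 0.2230]
P' = Q + AᵀP(A−BK) = [13.3243 -4.6351; -4.6351 2.4730]
tr(P') = 15.7973


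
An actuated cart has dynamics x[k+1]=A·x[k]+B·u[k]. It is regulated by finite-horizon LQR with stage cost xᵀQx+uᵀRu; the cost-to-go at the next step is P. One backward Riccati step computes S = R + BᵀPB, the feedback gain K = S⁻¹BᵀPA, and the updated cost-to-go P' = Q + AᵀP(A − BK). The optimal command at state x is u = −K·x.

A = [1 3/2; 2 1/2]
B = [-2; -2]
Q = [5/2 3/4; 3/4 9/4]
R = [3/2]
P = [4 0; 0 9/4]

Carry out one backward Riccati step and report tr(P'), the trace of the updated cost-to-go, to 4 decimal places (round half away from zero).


BᵀP = [-8.0000 -4.5000]
S = R + BᵀPB = [3/2] + [25.0000] = [26.5000]
BᵀPA = [-17.0000 -14.2500]
K = S⁻¹·BᵀPA = [-0.6415 -0.5377]
A−BK = [-0.2830 0.4245; 0.7170 -0.5755]
AᵀP(A−BK) = [2.0943 -0.8915; -0.8915 1.8998]
P' = Q + AᵀP(A−BK) = [4.5943 -0.1415; -0.1415 4.1498]
tr(P') = 8.7441

8.7441


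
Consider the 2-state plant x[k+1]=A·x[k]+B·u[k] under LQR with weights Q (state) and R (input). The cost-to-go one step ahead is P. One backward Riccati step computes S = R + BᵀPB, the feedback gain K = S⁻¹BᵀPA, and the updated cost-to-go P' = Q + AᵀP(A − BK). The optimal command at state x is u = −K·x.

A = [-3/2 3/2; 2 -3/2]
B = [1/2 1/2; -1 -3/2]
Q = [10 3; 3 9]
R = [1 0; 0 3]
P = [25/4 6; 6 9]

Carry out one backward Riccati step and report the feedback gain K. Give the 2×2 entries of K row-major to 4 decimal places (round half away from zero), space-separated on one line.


-0.9553 0.7039 -0.3139 0.1021

BᵀP = [-2.8750 -6.0000; -5.8750 -10.5000]
S = R + BᵀPB = [1 0; 0 3] + [4.5625 7.5625; 7.5625 12.8125] = [5.5625 7.5625; 7.5625 15.8125]
BᵀPA = [-7.6875 4.6875; -12.1875 6.9375]
K = S⁻¹·BᵀPA = [-0.9553 0.7039; -0.3139 0.1021]
A−BK = [-0.8654 1.0970; 0.5739 -0.6430]
AᵀP(A−BK) = [2.8933 -2.9071; -2.9071 3.3047]
P' = Q + AᵀP(A−BK) = [12.8933 0.0929; 0.0929 12.3047]
tr(P') = 25.1981


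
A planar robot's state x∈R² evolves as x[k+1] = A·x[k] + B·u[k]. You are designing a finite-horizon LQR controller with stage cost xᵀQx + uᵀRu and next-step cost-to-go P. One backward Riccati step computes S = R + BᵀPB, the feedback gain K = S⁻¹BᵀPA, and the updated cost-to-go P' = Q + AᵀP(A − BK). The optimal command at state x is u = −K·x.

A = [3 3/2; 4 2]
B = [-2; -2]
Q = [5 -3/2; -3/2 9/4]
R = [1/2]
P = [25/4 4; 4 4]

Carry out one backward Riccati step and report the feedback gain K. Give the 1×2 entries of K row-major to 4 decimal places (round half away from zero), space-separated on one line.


-1.7075 -0.8537

BᵀP = [-20.5000 -16.0000]
S = R + BᵀPB = [1/2] + [73.0000] = [73.5000]
BᵀPA = [-125.5000 -62.7500]
K = S⁻¹·BᵀPA = [-1.7075 -0.8537]
A−BK = [-0.4150 -0.2075; 0.5850 0.2925]
AᵀP(A−BK) = [1.9609 0.9804; 0.9804 0.4902]
P' = Q + AᵀP(A−BK) = [6.9609 -0.5196; -0.5196 2.7402]
tr(P') = 9.7011


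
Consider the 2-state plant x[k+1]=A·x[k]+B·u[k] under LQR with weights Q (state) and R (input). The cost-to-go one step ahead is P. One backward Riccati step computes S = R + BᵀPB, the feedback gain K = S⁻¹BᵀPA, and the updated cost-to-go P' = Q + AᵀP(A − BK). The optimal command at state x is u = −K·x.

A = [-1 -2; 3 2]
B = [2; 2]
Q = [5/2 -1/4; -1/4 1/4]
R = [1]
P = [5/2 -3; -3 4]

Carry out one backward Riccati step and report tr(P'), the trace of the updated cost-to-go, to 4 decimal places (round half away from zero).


80.9167

BᵀP = [-1.0000 2.0000]
S = R + BᵀPB = [1] + [2.0000] = [3.0000]
BᵀPA = [7.0000 6.0000]
K = S⁻¹·BᵀPA = [2.3333 2.0000]
A−BK = [-5.6667 -6.0000; -1.6667 -2.0000]
AᵀP(A−BK) = [40.1667 39.0000; 39.0000 38.0000]
P' = Q + AᵀP(A−BK) = [42.6667 38.7500; 38.7500 38.2500]
tr(P') = 80.9167


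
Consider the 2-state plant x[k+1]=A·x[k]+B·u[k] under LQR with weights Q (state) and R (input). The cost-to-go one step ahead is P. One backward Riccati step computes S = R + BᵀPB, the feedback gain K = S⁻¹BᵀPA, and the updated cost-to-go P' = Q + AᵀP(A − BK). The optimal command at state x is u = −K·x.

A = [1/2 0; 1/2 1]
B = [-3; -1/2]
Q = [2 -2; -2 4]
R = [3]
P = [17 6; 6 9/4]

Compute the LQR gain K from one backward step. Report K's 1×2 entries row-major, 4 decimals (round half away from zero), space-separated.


-0.2095 -0.1096

BᵀP = [-54.0000 -19.1250]
S = R + BᵀPB = [3] + [171.5625] = [174.5625]
BᵀPA = [-36.5625 -19.1250]
K = S⁻¹·BᵀPA = [-0.2095 -0.1096]
A−BK = [-0.1284 -0.3287; 0.3953 0.9452]
AᵀP(A−BK) = [0.1544 0.1192; 0.1192 0.1547]
P' = Q + AᵀP(A−BK) = [2.1544 -1.8808; -1.8808 4.1547]
tr(P') = 6.3091


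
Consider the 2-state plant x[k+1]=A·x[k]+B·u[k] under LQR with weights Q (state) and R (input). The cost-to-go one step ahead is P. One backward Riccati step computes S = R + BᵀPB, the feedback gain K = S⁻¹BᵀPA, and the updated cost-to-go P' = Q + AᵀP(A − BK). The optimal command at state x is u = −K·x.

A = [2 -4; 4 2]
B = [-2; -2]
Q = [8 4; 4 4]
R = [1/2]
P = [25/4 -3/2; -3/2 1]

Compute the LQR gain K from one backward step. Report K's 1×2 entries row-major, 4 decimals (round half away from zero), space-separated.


-0.8571 2.2857

BᵀP = [-9.5000 1.0000]
S = R + BᵀPB = [1/2] + [17.0000] = [17.5000]
BᵀPA = [-15.0000 40.0000]
K = S⁻¹·BᵀPA = [-0.8571 2.2857]
A−BK = [0.2857 0.5714; 2.2857 6.5714]
AᵀP(A−BK) = [4.1429 10.2857; 10.2857 36.5714]
P' = Q + AᵀP(A−BK) = [12.1429 14.2857; 14.2857 40.5714]
tr(P') = 52.7143


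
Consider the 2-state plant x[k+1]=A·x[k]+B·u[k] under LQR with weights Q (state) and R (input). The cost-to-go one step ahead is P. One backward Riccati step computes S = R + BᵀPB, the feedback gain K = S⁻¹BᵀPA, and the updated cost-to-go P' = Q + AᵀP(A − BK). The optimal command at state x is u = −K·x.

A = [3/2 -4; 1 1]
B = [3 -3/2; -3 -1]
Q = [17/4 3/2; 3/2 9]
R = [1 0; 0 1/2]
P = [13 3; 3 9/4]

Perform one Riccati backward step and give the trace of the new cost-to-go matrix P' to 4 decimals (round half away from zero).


14.9817

BᵀP = [30.0000 2.2500; -22.5000 -6.7500]
S = R + BᵀPB = [1 0; 0 1/2] + [83.2500 -47.2500; -47.2500 40.5000] = [84.2500 -47.2500; -47.2500 41.0000]
BᵀPA = [47.2500 -117.7500; -40.5000 83.2500]
K = S⁻¹·BᵀPA = [0.0193 -0.7319; -0.9655 1.1870]
A−BK = [-0.0063 -0.0237; 0.0925 -0.0088]
AᵀP(A−BK) = [0.4828 -0.5935; -0.5935 1.2489]
P' = Q + AᵀP(A−BK) = [4.7328 0.9065; 0.9065 10.2489]
tr(P') = 14.9817
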